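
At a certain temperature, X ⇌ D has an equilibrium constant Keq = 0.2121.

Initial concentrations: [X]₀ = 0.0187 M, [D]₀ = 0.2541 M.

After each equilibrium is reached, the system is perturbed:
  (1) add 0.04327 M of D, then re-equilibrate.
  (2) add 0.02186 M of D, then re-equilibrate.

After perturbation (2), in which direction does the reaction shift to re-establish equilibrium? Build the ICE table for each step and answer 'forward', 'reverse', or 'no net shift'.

Q₀ = 13.59 vs Keq = 0.2121 ⇒ Q>K, reverse
Step 1:
                  X         D
  I          0.0187    0.2541
  C          0.2064   -0.2064
  E          0.2251   0.04774
  solve Keq expr → x = -0.2064; check Q = 0.2121
Then add 0.04327 M of D.
Step 2:
                  X         D
  I          0.2251   0.09101
  C          0.0357   -0.0357
  E          0.2608   0.05531
  solve Keq expr → x = -0.0357; check Q = 0.2121
Then add 0.02186 M of D.
Step 3:
                  X         D
  I          0.2608   0.07717
  C         0.01803  -0.01803
  E          0.2788   0.05913
  solve Keq expr → x = -0.01803; check Q = 0.2121

Direction: reverse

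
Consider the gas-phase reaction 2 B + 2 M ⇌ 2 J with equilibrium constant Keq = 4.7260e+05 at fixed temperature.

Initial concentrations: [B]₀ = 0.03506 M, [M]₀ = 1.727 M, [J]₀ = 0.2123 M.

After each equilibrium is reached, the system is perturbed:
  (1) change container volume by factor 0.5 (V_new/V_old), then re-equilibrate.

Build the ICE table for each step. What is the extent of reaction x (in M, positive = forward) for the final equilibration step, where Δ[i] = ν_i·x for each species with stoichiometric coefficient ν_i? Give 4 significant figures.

Q₀ = 12.29 vs Keq = 4.7260e+05 ⇒ Q<K, forward
Step 1:
                    B           M           J
  Initial     0.03506       1.727      0.2123
  Change     -0.03485    -0.03485     0.03485
  Equil    2.1246e-04       1.692      0.2471
  solve Keq expr → x = 0.01742; check Q = 4.7260e+05
Then change container volume by factor 0.5 (V_new/V_old).
Step 2:
                    B           M           J
  Initial  4.2491e-04       3.384      0.4943
  Change  -2.1235e-04 -2.1235e-04  2.1235e-04
  Equil    2.1256e-04       3.384      0.4945
  solve Keq expr → x = 1.0618e-04; check Q = 4.7260e+05

x = 1.0618e-04 M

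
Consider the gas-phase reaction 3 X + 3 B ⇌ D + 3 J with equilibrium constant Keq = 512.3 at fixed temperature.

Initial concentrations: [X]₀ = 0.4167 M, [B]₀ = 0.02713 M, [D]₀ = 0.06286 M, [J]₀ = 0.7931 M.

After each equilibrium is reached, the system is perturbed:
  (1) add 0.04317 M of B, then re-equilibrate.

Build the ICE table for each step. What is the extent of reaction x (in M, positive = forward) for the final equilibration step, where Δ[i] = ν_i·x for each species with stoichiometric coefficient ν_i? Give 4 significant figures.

Q₀ = 2.1704e+04 vs Keq = 512.3 ⇒ Q>K, reverse
Step 1:
                   X          B          D          J
  init        0.4167    0.02713    0.06286     0.7931
  Δ          0.04597    0.04597   -0.01532   -0.04597
  eq          0.4627     0.0731    0.04754     0.7471
  solve Keq expr → x = -0.01532; check Q = 512.3
Then add 0.04317 M of B.
Step 2:
                   X          B          D          J
  init        0.4627     0.1163    0.04754     0.7471
  Δ         -0.02974   -0.02974   0.009914    0.02974
  eq          0.4329    0.08653    0.05745     0.7769
  solve Keq expr → x = 0.009914; check Q = 512.3

x = 0.009914 M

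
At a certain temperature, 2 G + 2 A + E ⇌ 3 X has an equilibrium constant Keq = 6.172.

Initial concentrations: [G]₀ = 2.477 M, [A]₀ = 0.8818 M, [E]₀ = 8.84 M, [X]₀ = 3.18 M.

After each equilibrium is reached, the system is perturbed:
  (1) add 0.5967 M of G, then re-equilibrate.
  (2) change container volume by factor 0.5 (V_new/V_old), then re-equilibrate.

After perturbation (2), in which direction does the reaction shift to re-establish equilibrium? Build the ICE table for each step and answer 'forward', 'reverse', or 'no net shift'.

Direction: forward

Q₀ = 0.7625 vs Keq = 6.172 ⇒ Q<K, forward
Step 1:
                    G           A           E           X
  Initial       2.477      0.8818        8.84        3.18
  Change      -0.3982     -0.3982     -0.1991      0.5973
  Equil         2.079      0.4836       8.641       3.777
  solve Keq expr → x = 0.1991; check Q = 6.172
Then add 0.5967 M of G.
Step 2:
                    G           A           E           X
  Initial       2.675      0.4836       8.641       3.777
  Change     -0.07767    -0.07767    -0.03883      0.1165
  Equil         2.598      0.4059       8.602       3.894
  solve Keq expr → x = 0.03883; check Q = 6.172
Then change container volume by factor 0.5 (V_new/V_old).
Step 3:
                    G           A           E           X
  Initial       5.196      0.8118        17.2       7.788
  Change      -0.3333     -0.3333     -0.1667         0.5
  Equil         4.862      0.4785       17.04       8.288
  solve Keq expr → x = 0.1667; check Q = 6.172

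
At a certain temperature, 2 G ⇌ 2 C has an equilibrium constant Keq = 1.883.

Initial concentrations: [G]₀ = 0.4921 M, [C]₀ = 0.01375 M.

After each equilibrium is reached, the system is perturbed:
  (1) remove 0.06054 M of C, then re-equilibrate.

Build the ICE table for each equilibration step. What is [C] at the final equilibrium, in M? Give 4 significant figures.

[C]_eq = 0.2576 M

Q₀ = 7.8073e-04 vs Keq = 1.883 ⇒ Q<K, forward
Step 1:
                   G          C
  Initial     0.4921    0.01375
  Change     -0.2789     0.2789
  Equil       0.2132     0.2926
  solve Keq expr → x = 0.1394; check Q = 1.883
Then remove 0.06054 M of C.
Step 2:
                   G          C
  Initial     0.2132     0.2321
  Change    -0.02552    0.02552
  Equil       0.1877     0.2576
  solve Keq expr → x = 0.01276; check Q = 1.883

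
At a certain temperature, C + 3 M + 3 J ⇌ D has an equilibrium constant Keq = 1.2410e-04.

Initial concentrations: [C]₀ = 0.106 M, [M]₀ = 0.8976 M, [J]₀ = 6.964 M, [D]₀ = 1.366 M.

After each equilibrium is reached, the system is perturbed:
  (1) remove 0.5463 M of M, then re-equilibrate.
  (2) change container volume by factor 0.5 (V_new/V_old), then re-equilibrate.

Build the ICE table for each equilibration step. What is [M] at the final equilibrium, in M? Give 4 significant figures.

Q₀ = 0.05276 vs Keq = 1.2410e-04 ⇒ Q>K, reverse
Step 1:
                   C          M          J          D
  I            0.106     0.8976      6.964      1.366
  C           0.5428      1.628      1.628    -0.5428
  E           0.6488      2.526      8.592     0.8232
  solve Keq expr → x = -0.5428; check Q = 1.2410e-04
Then remove 0.5463 M of M.
Step 2:
                   C          M          J          D
  I           0.6488       1.98      8.592     0.8232
  C          0.09117     0.2735     0.2735   -0.09117
  E             0.74      2.253      8.866      0.732
  solve Keq expr → x = -0.09117; check Q = 1.2410e-04
Then change container volume by factor 0.5 (V_new/V_old).
Step 3:
                   C          M          J          D
  I             1.48      4.506      17.73      1.464
  C          -0.8329     -2.499     -2.499     0.8329
  E            0.647      2.008      15.23      2.297
  solve Keq expr → x = 0.8329; check Q = 1.2410e-04

[M]_eq = 2.008 M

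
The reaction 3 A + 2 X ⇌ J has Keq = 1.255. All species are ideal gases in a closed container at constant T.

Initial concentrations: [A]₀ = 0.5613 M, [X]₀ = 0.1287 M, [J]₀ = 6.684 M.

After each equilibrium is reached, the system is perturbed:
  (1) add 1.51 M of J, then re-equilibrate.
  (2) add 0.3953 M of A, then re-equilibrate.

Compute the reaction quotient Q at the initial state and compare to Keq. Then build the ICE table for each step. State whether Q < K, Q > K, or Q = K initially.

Q₀ = 2282; Q > K (proceeds reverse)

Q₀ = 2282 vs Keq = 1.255 ⇒ Q>K, reverse
Step 1:
                    A           X           J
  init         0.5613      0.1287       6.684
  Δ             1.219      0.8127     -0.4064
  eq             1.78      0.9414       6.278
  solve Keq expr → x = -0.4064; check Q = 1.255
Then add 1.51 M of J.
Step 2:
                    A           X           J
  init           1.78      0.9414       7.788
  Δ           0.07003     0.04669    -0.02334
  eq             1.85      0.9881       7.764
  solve Keq expr → x = -0.02334; check Q = 1.255
Then add 0.3953 M of A.
Step 3:
                    A           X           J
  init          2.246      0.9881       7.764
  Δ           -0.2008     -0.1339     0.06694
  eq            2.045      0.8542       7.831
  solve Keq expr → x = 0.06694; check Q = 1.255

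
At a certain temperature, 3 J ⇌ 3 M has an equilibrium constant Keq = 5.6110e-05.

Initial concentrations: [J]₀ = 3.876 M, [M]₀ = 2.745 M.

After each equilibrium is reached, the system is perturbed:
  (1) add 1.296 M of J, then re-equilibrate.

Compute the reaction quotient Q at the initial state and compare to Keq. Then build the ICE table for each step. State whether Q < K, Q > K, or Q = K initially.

Q₀ = 0.3552; Q > K (proceeds reverse)

Q₀ = 0.3552 vs Keq = 5.6110e-05 ⇒ Q>K, reverse
Step 1:
                   J          M
  I            3.876      2.745
  C            2.501     -2.501
  E            6.377     0.2441
  solve Keq expr → x = -0.8336; check Q = 5.6110e-05
Then add 1.296 M of J.
Step 2:
                   J          M
  I            7.673     0.2441
  C         -0.04779    0.04779
  E            7.625     0.2919
  solve Keq expr → x = 0.01593; check Q = 5.6110e-05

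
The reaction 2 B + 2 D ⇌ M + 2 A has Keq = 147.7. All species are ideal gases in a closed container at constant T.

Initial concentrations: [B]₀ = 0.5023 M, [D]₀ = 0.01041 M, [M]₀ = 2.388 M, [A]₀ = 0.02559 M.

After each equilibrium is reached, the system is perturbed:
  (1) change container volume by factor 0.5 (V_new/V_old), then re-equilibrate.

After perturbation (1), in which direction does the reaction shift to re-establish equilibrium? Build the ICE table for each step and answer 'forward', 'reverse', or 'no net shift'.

Direction: forward

Q₀ = 57.19 vs Keq = 147.7 ⇒ Q<K, forward
Step 1:
                    B           D           M           A
  I            0.5023     0.01041       2.388     0.02559
  C           -0.0031     -0.0031     0.00155      0.0031
  E            0.4992     0.00731        2.39     0.02869
  solve Keq expr → x = 0.00155; check Q = 147.7
Then change container volume by factor 0.5 (V_new/V_old).
Step 2:
                    B           D           M           A
  I            0.9984     0.01462       4.779     0.05738
  C         -0.003593   -0.003593    0.001797    0.003593
  E            0.9948     0.01103       4.781     0.06097
  solve Keq expr → x = 0.001797; check Q = 147.7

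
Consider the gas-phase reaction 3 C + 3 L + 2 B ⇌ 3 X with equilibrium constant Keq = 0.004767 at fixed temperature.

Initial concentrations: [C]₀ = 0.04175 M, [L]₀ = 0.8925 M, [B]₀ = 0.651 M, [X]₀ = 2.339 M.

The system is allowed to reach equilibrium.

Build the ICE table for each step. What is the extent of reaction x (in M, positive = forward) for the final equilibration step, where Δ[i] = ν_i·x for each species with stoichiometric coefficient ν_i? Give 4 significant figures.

Q₀ = 5.8363e+05 vs Keq = 0.004767 ⇒ Q>K, reverse
Step 1:
                   C          L          B          X
  Initial    0.04175     0.8925      0.651      2.339
  Change       1.487      1.487     0.9913     -1.487
  Equil        1.529      2.379      1.642     0.8521
  solve Keq expr → x = -0.4956; check Q = 0.004767

x = -0.4956 M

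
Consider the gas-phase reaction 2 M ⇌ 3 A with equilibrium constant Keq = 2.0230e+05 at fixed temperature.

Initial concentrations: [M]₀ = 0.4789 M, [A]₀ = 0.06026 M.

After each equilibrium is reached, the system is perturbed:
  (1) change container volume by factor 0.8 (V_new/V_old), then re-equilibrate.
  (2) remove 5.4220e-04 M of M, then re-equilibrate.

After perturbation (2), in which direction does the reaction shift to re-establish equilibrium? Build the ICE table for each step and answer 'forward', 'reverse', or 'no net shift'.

Direction: reverse

Q₀ = 9.5411e-04 vs Keq = 2.0230e+05 ⇒ Q<K, forward
Step 1:
                    M           A
  init         0.4789     0.06026
  Δ           -0.4774      0.7161
  eq         0.001521      0.7763
  solve Keq expr → x = 0.2387; check Q = 2.0230e+05
Then change container volume by factor 0.8 (V_new/V_old).
Step 2:
                    M           A
  init       0.001901      0.9704
  Δ        2.2328e-04 -3.3492e-04
  eq         0.002124      0.9701
  solve Keq expr → x = -1.1164e-04; check Q = 2.0230e+05
Then remove 5.4220e-04 M of M.
Step 3:
                    M           A
  init       0.001582      0.9701
  Δ        5.3954e-04 -8.0931e-04
  eq         0.002122      0.9693
  solve Keq expr → x = -2.6977e-04; check Q = 2.0230e+05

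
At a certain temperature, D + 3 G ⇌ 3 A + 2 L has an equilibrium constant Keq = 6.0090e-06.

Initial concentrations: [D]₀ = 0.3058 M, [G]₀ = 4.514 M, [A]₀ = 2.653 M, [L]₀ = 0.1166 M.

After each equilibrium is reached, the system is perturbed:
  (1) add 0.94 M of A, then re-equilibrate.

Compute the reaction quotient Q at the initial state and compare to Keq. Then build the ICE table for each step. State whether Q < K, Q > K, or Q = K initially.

Q₀ = 0.009026; Q > K (proceeds reverse)

Q₀ = 0.009026 vs Keq = 6.0090e-06 ⇒ Q>K, reverse
Step 1:
                   D          G          A          L
  Initial     0.3058      4.514      2.653     0.1166
  Change     0.05639     0.1692    -0.1692    -0.1128
  Equil       0.3622      4.683      2.484   0.003819
  solve Keq expr → x = -0.05639; check Q = 6.0090e-06
Then add 0.94 M of A.
Step 2:
                   D          G          A          L
  Initial     0.3622      4.683      3.424   0.003819
  Change  7.2657e-04    0.00218   -0.00218  -0.001453
  Equil       0.3629      4.685      3.422   0.002366
  solve Keq expr → x = -7.2657e-04; check Q = 6.0090e-06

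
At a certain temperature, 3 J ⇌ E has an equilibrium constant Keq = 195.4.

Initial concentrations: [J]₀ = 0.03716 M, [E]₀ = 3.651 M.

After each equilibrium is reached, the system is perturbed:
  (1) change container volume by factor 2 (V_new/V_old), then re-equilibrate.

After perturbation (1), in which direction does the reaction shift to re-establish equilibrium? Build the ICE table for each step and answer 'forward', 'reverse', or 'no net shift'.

Direction: reverse

Q₀ = 7.1152e+04 vs Keq = 195.4 ⇒ Q>K, reverse
Step 1:
                  J         E
  I         0.03716     3.651
  C          0.2264  -0.07545
  E          0.2635     3.576
  solve Keq expr → x = -0.07545; check Q = 195.4
Then change container volume by factor 2 (V_new/V_old).
Step 2:
                  J         E
  I          0.1318     1.788
  C          0.0764  -0.02547
  E          0.2082     1.762
  solve Keq expr → x = -0.02547; check Q = 195.4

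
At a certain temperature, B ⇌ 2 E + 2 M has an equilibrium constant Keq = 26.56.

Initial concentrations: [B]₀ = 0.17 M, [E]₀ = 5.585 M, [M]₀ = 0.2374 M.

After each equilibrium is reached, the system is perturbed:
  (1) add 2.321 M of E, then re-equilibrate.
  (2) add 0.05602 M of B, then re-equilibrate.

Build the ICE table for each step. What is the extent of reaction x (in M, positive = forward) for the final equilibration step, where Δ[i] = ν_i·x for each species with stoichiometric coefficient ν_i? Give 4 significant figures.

Q₀ = 10.34 vs Keq = 26.56 ⇒ Q<K, forward
Step 1:
                    B           E           M
  I              0.17       5.585      0.2374
  C          -0.04314     0.08627     0.08627
  E            0.1269       5.671      0.3237
  solve Keq expr → x = 0.04314; check Q = 26.56
Then add 2.321 M of E.
Step 2:
                    B           E           M
  I            0.1269       7.992      0.3237
  C            0.0322     -0.0644     -0.0644
  E            0.1591       7.928      0.2593
  solve Keq expr → x = -0.0322; check Q = 26.56
Then add 0.05602 M of B.
Step 3:
                    B           E           M
  I            0.2151       7.928      0.2593
  C          -0.01515      0.0303      0.0303
  E            0.1999       7.958      0.2896
  solve Keq expr → x = 0.01515; check Q = 26.56

x = 0.01515 M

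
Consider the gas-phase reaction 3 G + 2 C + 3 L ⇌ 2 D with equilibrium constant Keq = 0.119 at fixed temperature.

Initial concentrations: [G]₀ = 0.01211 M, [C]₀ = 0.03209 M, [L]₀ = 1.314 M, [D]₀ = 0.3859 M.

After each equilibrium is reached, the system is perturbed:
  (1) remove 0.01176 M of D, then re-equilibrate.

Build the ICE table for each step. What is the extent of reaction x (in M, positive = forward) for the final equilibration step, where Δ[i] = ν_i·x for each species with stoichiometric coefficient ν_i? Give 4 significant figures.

Q₀ = 3.5891e+07 vs Keq = 0.119 ⇒ Q>K, reverse
Step 1:
                    G           C           L           D
  I           0.01211     0.03209       1.314      0.3859
  C            0.4513      0.3009      0.4513     -0.3009
  E            0.4635       0.333       1.765     0.08501
  solve Keq expr → x = -0.1504; check Q = 0.119
Then remove 0.01176 M of D.
Step 2:
                    G           C           L           D
  I            0.4635       0.333       1.765     0.07325
  C          -0.01002   -0.006681    -0.01002    0.006681
  E            0.4534      0.3263       1.755     0.07993
  solve Keq expr → x = 0.003341; check Q = 0.119

x = 0.003341 M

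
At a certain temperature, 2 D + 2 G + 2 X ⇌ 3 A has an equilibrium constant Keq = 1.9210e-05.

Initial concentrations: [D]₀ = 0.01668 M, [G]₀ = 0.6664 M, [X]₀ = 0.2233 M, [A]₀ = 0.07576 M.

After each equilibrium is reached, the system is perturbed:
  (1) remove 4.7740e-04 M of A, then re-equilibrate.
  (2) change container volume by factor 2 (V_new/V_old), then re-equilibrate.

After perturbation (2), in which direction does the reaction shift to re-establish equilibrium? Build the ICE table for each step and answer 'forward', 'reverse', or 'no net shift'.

Q₀ = 70.58 vs Keq = 1.9210e-05 ⇒ Q>K, reverse
Step 1:
                   D          G          X          A
  I          0.01668     0.6664     0.2233    0.07576
  C          0.04952    0.04952    0.04952   -0.07428
  E           0.0662     0.7159     0.2728   0.001475
  solve Keq expr → x = -0.02476; check Q = 1.9210e-05
Then remove 4.7740e-04 M of A.
Step 2:
                   D          G          X          A
  I           0.0662     0.7159     0.2728 9.9805e-04
  C       -3.1411e-04 -3.1411e-04 -3.1411e-04 4.7117e-04
  E          0.06589     0.7156     0.2725   0.001469
  solve Keq expr → x = 1.5706e-04; check Q = 1.9210e-05
Then change container volume by factor 2 (V_new/V_old).
Step 3:
                   D          G          X          A
  I          0.03294     0.3578     0.1363 7.3461e-04
  C       2.4326e-04 2.4326e-04 2.4326e-04 -3.6489e-04
  E          0.03319      0.358     0.1365 3.6972e-04
  solve Keq expr → x = -1.2163e-04; check Q = 1.9210e-05

Direction: reverse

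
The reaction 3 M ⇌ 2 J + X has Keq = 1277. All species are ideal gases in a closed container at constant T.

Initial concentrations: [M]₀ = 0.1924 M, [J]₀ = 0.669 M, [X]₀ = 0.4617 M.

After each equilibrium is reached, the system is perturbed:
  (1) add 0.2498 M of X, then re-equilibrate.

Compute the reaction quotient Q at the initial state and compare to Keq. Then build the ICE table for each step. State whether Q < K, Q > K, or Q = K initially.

Q₀ = 29.01 vs Keq = 1277 ⇒ Q<K, forward
Step 1:
                  M         J         X
  init       0.1924     0.669    0.4617
  Δ         -0.1314   0.08762   0.04381
  eq        0.06097    0.7566    0.5055
  solve Keq expr → x = 0.04381; check Q = 1277
Then add 0.2498 M of X.
Step 2:
                  M         J         X
  init      0.06097    0.7566    0.7553
  Δ        0.008307 -0.005538 -0.002769
  eq        0.06927    0.7511    0.7525
  solve Keq expr → x = -0.002769; check Q = 1277

Q₀ = 29.01; Q < K (proceeds forward)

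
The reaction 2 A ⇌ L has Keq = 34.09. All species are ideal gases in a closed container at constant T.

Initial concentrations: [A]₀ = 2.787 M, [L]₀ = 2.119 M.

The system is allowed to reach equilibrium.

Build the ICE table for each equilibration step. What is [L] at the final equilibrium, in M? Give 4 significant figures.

[L]_eq = 3.356 M

Q₀ = 0.2728 vs Keq = 34.09 ⇒ Q<K, forward
Step 1:
                   A          L
  I            2.787      2.119
  C           -2.473      1.237
  E           0.3137      3.356
  solve Keq expr → x = 1.237; check Q = 34.09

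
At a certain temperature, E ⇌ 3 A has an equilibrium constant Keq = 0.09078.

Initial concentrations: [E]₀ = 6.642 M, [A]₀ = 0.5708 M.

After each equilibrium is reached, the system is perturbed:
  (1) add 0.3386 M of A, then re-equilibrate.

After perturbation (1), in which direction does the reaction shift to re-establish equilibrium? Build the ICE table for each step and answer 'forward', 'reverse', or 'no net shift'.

Direction: reverse

Q₀ = 0.028 vs Keq = 0.09078 ⇒ Q<K, forward
Step 1:
                    E           A
  Initial       6.642      0.5708
  Change     -0.09006      0.2702
  Equil         6.552       0.841
  solve Keq expr → x = 0.09006; check Q = 0.09078
Then add 0.3386 M of A.
Step 2:
                    E           A
  Initial       6.552        1.18
  Change       0.1113     -0.3339
  Equil         6.663      0.8457
  solve Keq expr → x = -0.1113; check Q = 0.09078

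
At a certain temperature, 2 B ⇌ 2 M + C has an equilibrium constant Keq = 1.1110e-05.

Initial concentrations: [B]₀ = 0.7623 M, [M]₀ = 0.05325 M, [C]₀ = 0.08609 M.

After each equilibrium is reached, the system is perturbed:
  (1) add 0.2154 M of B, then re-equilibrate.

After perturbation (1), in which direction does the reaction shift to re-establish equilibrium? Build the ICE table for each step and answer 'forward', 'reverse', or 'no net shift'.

Q₀ = 4.2009e-04 vs Keq = 1.1110e-05 ⇒ Q>K, reverse
Step 1:
                  B         M         C
  Initial    0.7623   0.05325   0.08609
  Change     0.0427   -0.0427  -0.02135
  Equil       0.805   0.01055   0.06474
  solve Keq expr → x = -0.02135; check Q = 1.1110e-05
Then add 0.2154 M of B.
Step 2:
                  B         M         C
  Initial      1.02   0.01055   0.06474
  Change  -0.002653  0.002653  0.001326
  Equil       1.018    0.0132   0.06606
  solve Keq expr → x = 0.001326; check Q = 1.1110e-05

Direction: forward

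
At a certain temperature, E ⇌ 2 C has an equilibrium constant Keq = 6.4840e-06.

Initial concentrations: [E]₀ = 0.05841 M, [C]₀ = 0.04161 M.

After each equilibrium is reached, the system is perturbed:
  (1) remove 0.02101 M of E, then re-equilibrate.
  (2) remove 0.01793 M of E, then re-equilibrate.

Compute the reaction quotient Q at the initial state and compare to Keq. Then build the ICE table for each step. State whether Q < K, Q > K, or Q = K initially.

Q₀ = 0.02964 vs Keq = 6.4840e-06 ⇒ Q>K, reverse
Step 1:
                    E           C
  Initial     0.05841     0.04161
  Change      0.02045    -0.04089
  Equil       0.07886  7.1506e-04
  solve Keq expr → x = -0.02045; check Q = 6.4840e-06
Then remove 0.02101 M of E.
Step 2:
                    E           C
  Initial     0.05785  7.1506e-04
  Change   5.1175e-05 -1.0235e-04
  Equil        0.0579  6.1271e-04
  solve Keq expr → x = -5.1175e-05; check Q = 6.4840e-06
Then remove 0.01793 M of E.
Step 3:
                    E           C
  Initial     0.03997  6.1271e-04
  Change   5.1654e-05 -1.0331e-04
  Equil       0.04002  5.0940e-04
  solve Keq expr → x = -5.1654e-05; check Q = 6.4840e-06

Q₀ = 0.02964; Q > K (proceeds reverse)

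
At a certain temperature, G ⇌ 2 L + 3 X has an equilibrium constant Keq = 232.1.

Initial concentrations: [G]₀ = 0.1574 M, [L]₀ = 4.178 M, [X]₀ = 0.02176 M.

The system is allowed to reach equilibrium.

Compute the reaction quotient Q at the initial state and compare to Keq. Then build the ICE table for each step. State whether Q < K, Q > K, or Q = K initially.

Q₀ = 0.001143 vs Keq = 232.1 ⇒ Q<K, forward
Step 1:
                   G          L          X
  Initial     0.1574      4.178    0.02176
  Change     -0.1486     0.2972     0.4457
  Equil     0.008817      4.475     0.4675
  solve Keq expr → x = 0.1486; check Q = 232.1

Q₀ = 0.001143; Q < K (proceeds forward)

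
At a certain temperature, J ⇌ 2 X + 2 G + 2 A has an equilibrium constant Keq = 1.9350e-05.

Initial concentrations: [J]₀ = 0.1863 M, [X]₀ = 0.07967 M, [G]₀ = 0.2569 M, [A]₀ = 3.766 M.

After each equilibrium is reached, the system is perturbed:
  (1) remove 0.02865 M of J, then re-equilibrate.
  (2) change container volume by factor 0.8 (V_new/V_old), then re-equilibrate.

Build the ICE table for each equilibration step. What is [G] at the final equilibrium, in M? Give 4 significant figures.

Q₀ = 0.03189 vs Keq = 1.9350e-05 ⇒ Q>K, reverse
Step 1:
                   J          X          G          A
  Initial     0.1863    0.07967     0.2569      3.766
  Change     0.03827   -0.07654   -0.07654   -0.07654
  Equil       0.2246   0.003133     0.1804      3.689
  solve Keq expr → x = -0.03827; check Q = 1.9350e-05
Then remove 0.02865 M of J.
Step 2:
                   J          X          G          A
  Initial     0.1959   0.003133     0.1804      3.689
  Change  1.0122e-04 -2.0244e-04 -2.0244e-04 -2.0244e-04
  Equil        0.196    0.00293     0.1802      3.689
  solve Keq expr → x = -1.0122e-04; check Q = 1.9350e-05
Then change container volume by factor 0.8 (V_new/V_old).
Step 3:
                   J          X          G          A
  Initial      0.245   0.003663     0.2252      4.612
  Change  7.7375e-04  -0.001548  -0.001548  -0.001548
  Equil       0.2458   0.002115     0.2237       4.61
  solve Keq expr → x = -7.7375e-04; check Q = 1.9350e-05

[G]_eq = 0.2237 M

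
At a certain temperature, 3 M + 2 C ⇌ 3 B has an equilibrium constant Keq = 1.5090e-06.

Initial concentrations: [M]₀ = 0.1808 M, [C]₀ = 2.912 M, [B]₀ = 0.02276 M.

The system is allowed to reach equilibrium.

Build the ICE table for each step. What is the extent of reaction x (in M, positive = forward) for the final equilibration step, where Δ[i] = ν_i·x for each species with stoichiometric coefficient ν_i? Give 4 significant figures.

x = -0.006032 M

Q₀ = 2.3525e-04 vs Keq = 1.5090e-06 ⇒ Q>K, reverse
Step 1:
                  M         C         B
  Initial    0.1808     2.912   0.02276
  Change     0.0181   0.01206   -0.0181
  Equil      0.1989     2.924  0.004665
  solve Keq expr → x = -0.006032; check Q = 1.5090e-06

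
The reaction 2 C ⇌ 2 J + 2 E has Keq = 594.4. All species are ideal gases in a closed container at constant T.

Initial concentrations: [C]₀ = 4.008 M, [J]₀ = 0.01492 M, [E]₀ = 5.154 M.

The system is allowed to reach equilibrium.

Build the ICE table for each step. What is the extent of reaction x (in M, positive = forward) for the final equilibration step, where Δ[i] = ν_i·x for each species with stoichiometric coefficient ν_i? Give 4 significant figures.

Q₀ = 3.6810e-04 vs Keq = 594.4 ⇒ Q<K, forward
Step 1:
                   C          J          E
  Initial      4.008    0.01492      5.154
  Change          -3          3          3
  Equil        1.008      3.015      8.154
  solve Keq expr → x = 1.5; check Q = 594.4

x = 1.5 M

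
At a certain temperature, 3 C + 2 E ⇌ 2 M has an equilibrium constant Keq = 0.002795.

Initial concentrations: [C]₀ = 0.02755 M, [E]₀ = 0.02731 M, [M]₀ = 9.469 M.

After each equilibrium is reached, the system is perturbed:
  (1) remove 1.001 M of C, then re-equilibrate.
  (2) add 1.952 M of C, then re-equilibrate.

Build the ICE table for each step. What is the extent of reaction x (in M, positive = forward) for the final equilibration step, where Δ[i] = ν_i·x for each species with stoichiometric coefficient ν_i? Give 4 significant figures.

Q₀ = 5.7491e+09 vs Keq = 0.002795 ⇒ Q>K, reverse
Step 1:
                  C         E         M
  init      0.02755   0.02731     9.469
  Δ           7.077     4.718    -4.718
  eq          7.105     4.745     4.751
  solve Keq expr → x = -2.359; check Q = 0.002795
Then remove 1.001 M of C.
Step 2:
                  C         E         M
  init        6.104     4.745     4.751
  Δ          0.4394    0.2929   -0.2929
  eq          6.543     5.038     4.458
  solve Keq expr → x = -0.1465; check Q = 0.002795
Then add 1.952 M of C.
Step 3:
                  C         E         M
  init        8.495     5.038     4.458
  Δ         -0.8385    -0.559     0.559
  eq          7.657     4.479     5.017
  solve Keq expr → x = 0.2795; check Q = 0.002795

x = 0.2795 M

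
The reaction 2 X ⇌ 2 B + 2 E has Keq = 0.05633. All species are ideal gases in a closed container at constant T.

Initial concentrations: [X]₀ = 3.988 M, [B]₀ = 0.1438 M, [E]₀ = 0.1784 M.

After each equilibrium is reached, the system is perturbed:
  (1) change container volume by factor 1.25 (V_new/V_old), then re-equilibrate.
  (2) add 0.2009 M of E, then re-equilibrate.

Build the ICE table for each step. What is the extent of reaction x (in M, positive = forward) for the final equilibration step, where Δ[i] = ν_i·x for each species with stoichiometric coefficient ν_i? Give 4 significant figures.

x = -0.04009 M

Q₀ = 4.1381e-05 vs Keq = 0.05633 ⇒ Q<K, forward
Step 1:
                  X         B         E
  init        3.988    0.1438    0.1784
  Δ         -0.7198    0.7198    0.7198
  eq          3.268    0.8636    0.8982
  solve Keq expr → x = 0.3599; check Q = 0.05633
Then change container volume by factor 1.25 (V_new/V_old).
Step 2:
                  X         B         E
  init        2.615    0.6909    0.7186
  Δ         -0.0722    0.0722    0.0722
  eq          2.542    0.7631    0.7908
  solve Keq expr → x = 0.0361; check Q = 0.05633
Then add 0.2009 M of E.
Step 3:
                  X         B         E
  init        2.542    0.7631    0.9917
  Δ         0.08018  -0.08018  -0.08018
  eq          2.623    0.6829    0.9115
  solve Keq expr → x = -0.04009; check Q = 0.05633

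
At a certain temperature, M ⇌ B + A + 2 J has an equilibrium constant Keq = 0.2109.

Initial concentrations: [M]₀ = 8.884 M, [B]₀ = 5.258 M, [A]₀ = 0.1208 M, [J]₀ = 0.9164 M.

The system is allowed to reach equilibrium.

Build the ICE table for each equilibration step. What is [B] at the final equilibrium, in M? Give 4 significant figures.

Q₀ = 0.06004 vs Keq = 0.2109 ⇒ Q<K, forward
Step 1:
                   M          B          A          J
  init         8.884      5.258     0.1208     0.9164
  Δ          -0.1283     0.1283     0.1283     0.2567
  eq           8.756      5.386     0.2491      1.173
  solve Keq expr → x = 0.1283; check Q = 0.2109

[B]_eq = 5.386 M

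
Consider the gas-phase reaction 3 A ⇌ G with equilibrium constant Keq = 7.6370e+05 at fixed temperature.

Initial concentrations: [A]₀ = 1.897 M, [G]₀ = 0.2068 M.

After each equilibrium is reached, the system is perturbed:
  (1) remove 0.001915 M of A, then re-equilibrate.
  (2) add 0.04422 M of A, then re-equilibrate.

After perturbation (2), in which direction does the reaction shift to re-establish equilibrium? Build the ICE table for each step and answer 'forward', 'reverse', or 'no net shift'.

Q₀ = 0.03029 vs Keq = 7.6370e+05 ⇒ Q<K, forward
Step 1:
                    A           G
  Initial       1.897      0.2068
  Change       -1.887      0.6289
  Equil        0.0103      0.8357
  solve Keq expr → x = 0.6289; check Q = 7.6370e+05
Then remove 0.001915 M of A.
Step 2:
                    A           G
  Initial     0.00839      0.8357
  Change     0.001912 -6.3746e-04
  Equil        0.0103      0.8351
  solve Keq expr → x = -6.3746e-04; check Q = 7.6370e+05
Then add 0.04422 M of A.
Step 3:
                    A           G
  Initial     0.05452      0.8351
  Change     -0.04416     0.01472
  Equil       0.01036      0.8498
  solve Keq expr → x = 0.01472; check Q = 7.6370e+05

Direction: forward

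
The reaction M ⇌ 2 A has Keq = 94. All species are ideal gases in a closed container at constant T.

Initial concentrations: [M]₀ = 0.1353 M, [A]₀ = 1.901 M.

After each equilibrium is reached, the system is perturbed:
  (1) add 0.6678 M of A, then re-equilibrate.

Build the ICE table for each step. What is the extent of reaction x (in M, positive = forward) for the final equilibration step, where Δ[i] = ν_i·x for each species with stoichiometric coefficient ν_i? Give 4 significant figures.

x = -0.03074 M

Q₀ = 26.71 vs Keq = 94 ⇒ Q<K, forward
Step 1:
                  M         A
  I          0.1353     1.901
  C        -0.08929    0.1786
  E         0.04601      2.08
  solve Keq expr → x = 0.08929; check Q = 94
Then add 0.6678 M of A.
Step 2:
                  M         A
  I         0.04601     2.747
  C         0.03074  -0.06148
  E         0.07675     2.686
  solve Keq expr → x = -0.03074; check Q = 94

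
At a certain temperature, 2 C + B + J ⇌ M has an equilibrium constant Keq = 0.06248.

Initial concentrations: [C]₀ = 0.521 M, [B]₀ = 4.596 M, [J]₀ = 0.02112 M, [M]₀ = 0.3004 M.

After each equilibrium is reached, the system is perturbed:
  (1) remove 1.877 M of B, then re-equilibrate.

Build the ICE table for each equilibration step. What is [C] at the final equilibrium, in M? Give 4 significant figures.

[C]_eq = 1.018 M

Q₀ = 11.4 vs Keq = 0.06248 ⇒ Q>K, reverse
Step 1:
                  C         B         J         M
  I           0.521     4.596   0.02112    0.3004
  C          0.4569    0.2285    0.2285   -0.2285
  E          0.9779     4.824    0.2496   0.07194
  solve Keq expr → x = -0.2285; check Q = 0.06248
Then remove 1.877 M of B.
Step 2:
                  C         B         J         M
  I          0.9779     2.947    0.2496   0.07194
  C         0.04022   0.02011   0.02011  -0.02011
  E           1.018     2.968    0.2697   0.05183
  solve Keq expr → x = -0.02011; check Q = 0.06248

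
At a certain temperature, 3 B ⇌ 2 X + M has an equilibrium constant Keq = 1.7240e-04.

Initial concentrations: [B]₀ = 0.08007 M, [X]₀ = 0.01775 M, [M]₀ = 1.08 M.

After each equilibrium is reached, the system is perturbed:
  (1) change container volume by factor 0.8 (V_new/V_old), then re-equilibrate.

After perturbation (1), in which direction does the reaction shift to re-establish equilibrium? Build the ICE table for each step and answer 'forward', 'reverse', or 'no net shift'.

Direction: no net shift

Q₀ = 0.6628 vs Keq = 1.7240e-04 ⇒ Q>K, reverse
Step 1:
                    B           X           M
  Initial     0.08007     0.01775        1.08
  Change      0.02597    -0.01731   -0.008656
  Equil         0.106  4.3802e-04       1.071
  solve Keq expr → x = -0.008656; check Q = 1.7240e-04
Then change container volume by factor 0.8 (V_new/V_old).
Step 2:
                    B           X           M
  Initial      0.1325  5.4753e-04       1.339
  Change            0           0           0
  Equil        0.1325  5.4753e-04       1.339
  solve Keq expr → x = 0; check Q = 1.7240e-04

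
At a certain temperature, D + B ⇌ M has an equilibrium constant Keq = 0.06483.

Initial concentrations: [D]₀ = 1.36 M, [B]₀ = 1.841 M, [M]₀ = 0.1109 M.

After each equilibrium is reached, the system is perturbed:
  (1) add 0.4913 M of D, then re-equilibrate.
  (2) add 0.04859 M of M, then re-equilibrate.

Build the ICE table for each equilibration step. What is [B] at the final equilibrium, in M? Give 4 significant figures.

[B]_eq = 1.791 M

Q₀ = 0.04429 vs Keq = 0.06483 ⇒ Q<K, forward
Step 1:
                    D           B           M
  Initial        1.36       1.841      0.1109
  Change     -0.04268    -0.04268     0.04268
  Equil         1.317       1.798      0.1536
  solve Keq expr → x = 0.04268; check Q = 0.06483
Then add 0.4913 M of D.
Step 2:
                    D           B           M
  Initial       1.809       1.798      0.1536
  Change     -0.04654    -0.04654     0.04654
  Equil         1.762       1.752      0.2001
  solve Keq expr → x = 0.04654; check Q = 0.06483
Then add 0.04859 M of M.
Step 3:
                    D           B           M
  Initial       1.762       1.752      0.2487
  Change      0.03949     0.03949    -0.03949
  Equil         1.802       1.791      0.2092
  solve Keq expr → x = -0.03949; check Q = 0.06483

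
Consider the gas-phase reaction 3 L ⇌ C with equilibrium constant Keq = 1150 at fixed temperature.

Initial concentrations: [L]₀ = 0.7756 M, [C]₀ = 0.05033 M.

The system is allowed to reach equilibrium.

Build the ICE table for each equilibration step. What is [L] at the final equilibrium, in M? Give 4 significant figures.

[L]_eq = 0.06302 M

Q₀ = 0.1079 vs Keq = 1150 ⇒ Q<K, forward
Step 1:
                   L          C
  I           0.7756    0.05033
  C          -0.7126     0.2375
  E          0.06302     0.2879
  solve Keq expr → x = 0.2375; check Q = 1150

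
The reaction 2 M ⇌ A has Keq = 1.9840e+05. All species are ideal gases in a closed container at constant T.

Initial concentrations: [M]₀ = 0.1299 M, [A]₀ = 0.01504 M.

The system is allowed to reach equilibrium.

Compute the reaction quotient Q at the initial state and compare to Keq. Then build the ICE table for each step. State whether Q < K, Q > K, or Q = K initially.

Q₀ = 0.8913 vs Keq = 1.9840e+05 ⇒ Q<K, forward
Step 1:
                  M         A
  I          0.1299   0.01504
  C         -0.1293   0.06463
  E       6.3370e-04   0.07967
  solve Keq expr → x = 0.06463; check Q = 1.9840e+05

Q₀ = 0.8913; Q < K (proceeds forward)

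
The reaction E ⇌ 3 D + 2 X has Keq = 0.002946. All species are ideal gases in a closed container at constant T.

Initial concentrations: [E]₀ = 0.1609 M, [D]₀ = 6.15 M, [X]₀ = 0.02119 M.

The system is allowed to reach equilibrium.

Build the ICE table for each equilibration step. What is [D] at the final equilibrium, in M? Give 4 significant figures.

[D]_eq = 6.12 M

Q₀ = 0.6491 vs Keq = 0.002946 ⇒ Q>K, reverse
Step 1:
                   E          D          X
  init        0.1609       6.15    0.02119
  Δ         0.009854   -0.02956   -0.01971
  eq          0.1708       6.12   0.001481
  solve Keq expr → x = -0.009854; check Q = 0.002946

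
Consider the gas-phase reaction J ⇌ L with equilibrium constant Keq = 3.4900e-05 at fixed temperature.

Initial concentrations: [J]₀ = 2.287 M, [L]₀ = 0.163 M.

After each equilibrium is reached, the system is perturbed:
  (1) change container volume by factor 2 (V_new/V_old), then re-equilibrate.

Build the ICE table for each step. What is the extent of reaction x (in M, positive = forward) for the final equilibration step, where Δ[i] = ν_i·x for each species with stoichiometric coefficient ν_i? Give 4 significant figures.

x = 0 M

Q₀ = 0.07127 vs Keq = 3.4900e-05 ⇒ Q>K, reverse
Step 1:
                    J           L
  Initial       2.287       0.163
  Change       0.1629     -0.1629
  Equil          2.45  8.5502e-05
  solve Keq expr → x = -0.1629; check Q = 3.4900e-05
Then change container volume by factor 2 (V_new/V_old).
Step 2:
                    J           L
  Initial       1.225  4.2751e-05
  Change            0           0
  Equil         1.225  4.2751e-05
  solve Keq expr → x = 0; check Q = 3.4900e-05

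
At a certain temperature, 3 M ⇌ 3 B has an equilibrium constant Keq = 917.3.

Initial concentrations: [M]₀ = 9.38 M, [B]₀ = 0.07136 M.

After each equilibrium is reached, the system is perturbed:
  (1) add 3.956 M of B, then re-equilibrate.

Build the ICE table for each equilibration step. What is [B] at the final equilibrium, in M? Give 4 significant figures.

Q₀ = 4.4031e-07 vs Keq = 917.3 ⇒ Q<K, forward
Step 1:
                  M         B
  Initial      9.38   0.07136
  Change     -8.498     8.498
  Equil       0.882     8.569
  solve Keq expr → x = 2.833; check Q = 917.3
Then add 3.956 M of B.
Step 2:
                  M         B
  Initial     0.882     12.53
  Change     0.3692   -0.3692
  Equil       1.251     12.16
  solve Keq expr → x = -0.1231; check Q = 917.3

[B]_eq = 12.16 M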